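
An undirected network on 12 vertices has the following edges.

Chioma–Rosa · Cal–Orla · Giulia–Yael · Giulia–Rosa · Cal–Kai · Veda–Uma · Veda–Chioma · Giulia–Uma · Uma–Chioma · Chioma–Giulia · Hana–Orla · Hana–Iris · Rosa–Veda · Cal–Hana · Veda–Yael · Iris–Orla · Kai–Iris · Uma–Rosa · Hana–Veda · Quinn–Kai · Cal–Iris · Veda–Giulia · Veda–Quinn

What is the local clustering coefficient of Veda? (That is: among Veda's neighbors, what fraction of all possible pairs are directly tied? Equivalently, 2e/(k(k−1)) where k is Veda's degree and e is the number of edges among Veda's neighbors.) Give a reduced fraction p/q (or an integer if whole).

Veda's neighbors: Chioma, Giulia, Hana, Quinn, Rosa, Uma, and Yael (k = 7).
Possible neighbor pairs: C(7,2) = 21. Edges among them: Chioma–Giulia, Chioma–Rosa, Chioma–Uma, Giulia–Rosa, Giulia–Uma, Giulia–Yael, Rosa–Uma → e = 7.
Clustering(Veda) = 7/21 = 1/3.

1/3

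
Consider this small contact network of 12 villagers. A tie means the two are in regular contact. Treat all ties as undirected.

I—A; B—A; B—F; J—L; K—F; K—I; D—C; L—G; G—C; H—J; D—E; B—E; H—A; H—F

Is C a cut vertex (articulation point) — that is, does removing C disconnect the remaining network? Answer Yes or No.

Even without C, every remaining node can still reach every other (the residual graph is connected), so C is not a cut vertex.

No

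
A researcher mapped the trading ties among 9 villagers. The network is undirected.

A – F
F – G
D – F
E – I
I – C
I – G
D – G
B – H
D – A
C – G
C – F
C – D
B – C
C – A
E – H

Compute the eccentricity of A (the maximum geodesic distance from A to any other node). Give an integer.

3

Distances from A: B:2, C:1, D:1, E:3, F:1, G:2, H:3, I:2.
The largest is 3 (to H and E), so the eccentricity of A is 3.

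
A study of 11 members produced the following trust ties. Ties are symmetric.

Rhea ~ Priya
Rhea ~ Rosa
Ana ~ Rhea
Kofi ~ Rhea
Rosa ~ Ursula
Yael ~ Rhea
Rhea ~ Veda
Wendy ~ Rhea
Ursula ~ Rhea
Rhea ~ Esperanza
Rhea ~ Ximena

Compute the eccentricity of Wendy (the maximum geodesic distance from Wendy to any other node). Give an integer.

Distances from Wendy: Ana:2, Esperanza:2, Kofi:2, Priya:2, Rhea:1, Rosa:2, Ursula:2, Veda:2, Ximena:2, Yael:2.
The largest is 2 (to Kofi, Ursula, Veda, Yael, Rosa, Ximena, Priya, Esperanza, and Ana), so the eccentricity of Wendy is 2.

2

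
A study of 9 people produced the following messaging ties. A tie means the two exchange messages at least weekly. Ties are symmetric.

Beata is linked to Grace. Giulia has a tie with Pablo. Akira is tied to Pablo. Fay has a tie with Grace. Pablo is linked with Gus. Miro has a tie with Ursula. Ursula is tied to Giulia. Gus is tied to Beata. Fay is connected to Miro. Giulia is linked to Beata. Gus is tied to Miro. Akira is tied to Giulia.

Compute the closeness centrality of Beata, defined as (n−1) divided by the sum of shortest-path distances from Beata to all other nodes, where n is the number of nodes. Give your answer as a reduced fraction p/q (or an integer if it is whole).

8/13

Distances from Beata: Akira:2, Fay:2, Giulia:1, Grace:1, Gus:1, Miro:2, Pablo:2, Ursula:2. Sum = 13.
n = 9, so closeness = 8/13.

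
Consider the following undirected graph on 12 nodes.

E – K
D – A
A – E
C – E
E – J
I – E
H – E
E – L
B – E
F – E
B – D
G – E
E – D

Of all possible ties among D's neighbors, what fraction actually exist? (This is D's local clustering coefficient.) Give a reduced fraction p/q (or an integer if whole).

D's neighbors: A, B, and E (k = 3).
Possible neighbor pairs: C(3,2) = 3. Edges among them: A–E, B–E → e = 2.
Clustering(D) = 2/3.

2/3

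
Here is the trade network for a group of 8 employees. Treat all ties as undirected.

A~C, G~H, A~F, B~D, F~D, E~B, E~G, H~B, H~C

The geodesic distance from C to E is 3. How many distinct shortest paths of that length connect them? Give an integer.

2

The shortest distance is 3. The length-3 paths are: C–H–G–E; C–H–B–E.
That gives 2 distinct shortest paths.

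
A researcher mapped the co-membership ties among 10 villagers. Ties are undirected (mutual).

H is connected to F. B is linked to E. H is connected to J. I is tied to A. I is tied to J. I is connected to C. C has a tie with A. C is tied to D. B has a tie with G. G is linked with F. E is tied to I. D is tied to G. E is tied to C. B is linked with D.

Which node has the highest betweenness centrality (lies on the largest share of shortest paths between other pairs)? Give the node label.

Unnormalized betweenness of each node: A:0, B:3, C:20/3, D:29/6, E:11/3, F:4, G:13/2, H:7/2, I:28/3, J:11/2.
I has the largest value, 28/3, making it the main broker — the node through which the most shortest paths run.

I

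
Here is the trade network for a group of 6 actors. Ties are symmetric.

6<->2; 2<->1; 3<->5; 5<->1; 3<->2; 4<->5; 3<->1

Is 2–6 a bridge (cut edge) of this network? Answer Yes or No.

Yes

Without the 2–6 edge there is no alternate route between 2 and 6, so the network disconnects. It is a bridge.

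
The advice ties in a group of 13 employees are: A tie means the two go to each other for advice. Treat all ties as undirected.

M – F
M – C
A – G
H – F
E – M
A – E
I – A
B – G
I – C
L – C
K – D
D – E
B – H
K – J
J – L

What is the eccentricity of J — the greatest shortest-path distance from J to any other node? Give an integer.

Distances from J: A:4, B:6, C:2, D:2, E:3, F:4, G:5, H:5, I:3, K:1, L:1, M:3.
The largest is 6 (to B), so the eccentricity of J is 6.

6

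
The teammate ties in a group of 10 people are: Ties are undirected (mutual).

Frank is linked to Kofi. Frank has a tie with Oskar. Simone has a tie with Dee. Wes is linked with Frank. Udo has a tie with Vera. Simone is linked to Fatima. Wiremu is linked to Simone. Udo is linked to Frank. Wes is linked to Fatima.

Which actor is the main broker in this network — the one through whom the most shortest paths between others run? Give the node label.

Frank

Unnormalized betweenness of each node: Dee:0, Fatima:18, Frank:25, Kofi:0, Oskar:0, Simone:15, Udo:8, Vera:0, Wes:20, Wiremu:0.
Frank has the largest value, 25, making it the main broker — the node through which the most shortest paths run.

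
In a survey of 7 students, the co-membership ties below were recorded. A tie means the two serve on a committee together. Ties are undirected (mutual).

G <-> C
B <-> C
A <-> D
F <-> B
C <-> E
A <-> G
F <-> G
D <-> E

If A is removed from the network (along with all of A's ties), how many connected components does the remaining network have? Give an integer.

A's neighbors (D and G) remain reachable from one another through other ties, so the rest of the network stays in one piece.

1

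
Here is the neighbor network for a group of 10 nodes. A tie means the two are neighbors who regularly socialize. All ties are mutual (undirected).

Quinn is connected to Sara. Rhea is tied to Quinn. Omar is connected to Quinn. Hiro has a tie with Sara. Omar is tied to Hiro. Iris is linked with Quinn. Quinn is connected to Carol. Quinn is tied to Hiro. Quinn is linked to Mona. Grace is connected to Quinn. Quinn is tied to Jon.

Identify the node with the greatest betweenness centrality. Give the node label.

Unnormalized betweenness of each node: Carol:0, Grace:0, Hiro:1/2, Iris:0, Jon:0, Mona:0, Omar:0, Quinn:67/2, Rhea:0, Sara:0.
Quinn has the largest value, 67/2, making it the main broker — the node through which the most shortest paths run.

Quinn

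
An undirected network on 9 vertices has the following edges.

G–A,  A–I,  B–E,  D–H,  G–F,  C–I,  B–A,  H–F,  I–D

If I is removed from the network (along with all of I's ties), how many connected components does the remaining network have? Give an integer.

Without I, the remaining ties split the others into: {A, B, D, E, F, G, H}; {C}.
That's 2 separate components.

2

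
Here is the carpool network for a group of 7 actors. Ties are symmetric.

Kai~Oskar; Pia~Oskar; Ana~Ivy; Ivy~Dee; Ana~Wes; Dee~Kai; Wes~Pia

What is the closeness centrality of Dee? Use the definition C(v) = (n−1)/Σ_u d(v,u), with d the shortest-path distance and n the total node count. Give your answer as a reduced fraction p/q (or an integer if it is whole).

Distances from Dee: Ana:2, Ivy:1, Kai:1, Oskar:2, Pia:3, Wes:3. Sum = 12.
n = 7, so closeness = 6/12 = 1/2.

1/2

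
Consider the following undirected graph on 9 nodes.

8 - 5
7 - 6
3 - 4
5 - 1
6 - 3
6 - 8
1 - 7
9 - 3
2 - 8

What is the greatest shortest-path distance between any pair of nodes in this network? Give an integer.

4

Eccentricity of each node (its greatest distance to any other): 1:4, 2:4, 3:3, 4:4, 5:4, 6:2, 7:3, 8:3, 9:4.
The maximum eccentricity is 4, realized for instance by the pair 5–9 via 5 – 8 – 6 – 3 – 9. So the diameter is 4.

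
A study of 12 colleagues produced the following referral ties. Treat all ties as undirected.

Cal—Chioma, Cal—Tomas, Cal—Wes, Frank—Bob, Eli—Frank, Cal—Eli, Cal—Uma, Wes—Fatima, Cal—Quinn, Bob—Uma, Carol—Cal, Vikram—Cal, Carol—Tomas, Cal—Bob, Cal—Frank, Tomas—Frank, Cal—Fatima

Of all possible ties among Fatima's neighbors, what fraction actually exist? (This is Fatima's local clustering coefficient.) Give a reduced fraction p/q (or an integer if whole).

1

Fatima's neighbors: Cal and Wes (k = 2).
Possible neighbor pairs: C(2,2) = 1. Edges among them: Cal–Wes → e = 1.
Clustering(Fatima) = 1/1.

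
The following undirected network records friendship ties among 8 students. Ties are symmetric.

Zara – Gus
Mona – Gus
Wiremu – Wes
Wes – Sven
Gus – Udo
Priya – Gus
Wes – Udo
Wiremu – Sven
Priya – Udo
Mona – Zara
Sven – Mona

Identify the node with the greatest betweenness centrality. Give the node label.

Gus

Unnormalized betweenness of each node: Gus:5, Mona:9/2, Priya:0, Sven:4, Udo:9/2, Wes:4, Wiremu:0, Zara:0.
Gus has the largest value, 5, making it the main broker — the node through which the most shortest paths run.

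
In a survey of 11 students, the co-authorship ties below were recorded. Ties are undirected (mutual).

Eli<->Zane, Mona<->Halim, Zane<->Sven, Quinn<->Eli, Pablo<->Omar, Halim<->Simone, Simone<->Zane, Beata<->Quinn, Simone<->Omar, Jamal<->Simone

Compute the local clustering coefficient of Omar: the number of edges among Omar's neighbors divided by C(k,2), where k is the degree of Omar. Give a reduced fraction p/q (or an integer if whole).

0

Omar's neighbors: Pablo and Simone (k = 2).
Possible neighbor pairs: C(2,2) = 1. Edges among them: none → e = 0.
Clustering(Omar) = 0/1.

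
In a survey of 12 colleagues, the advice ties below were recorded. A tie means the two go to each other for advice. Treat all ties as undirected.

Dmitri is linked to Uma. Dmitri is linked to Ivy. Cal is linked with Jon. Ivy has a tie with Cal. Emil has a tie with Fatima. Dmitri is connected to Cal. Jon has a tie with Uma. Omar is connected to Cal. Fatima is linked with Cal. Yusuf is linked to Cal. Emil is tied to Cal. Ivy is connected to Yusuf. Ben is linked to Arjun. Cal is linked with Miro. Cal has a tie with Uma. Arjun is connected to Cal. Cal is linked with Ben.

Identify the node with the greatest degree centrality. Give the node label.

Degrees — Arjun:2, Ben:2, Cal:11, Dmitri:3, Emil:2, Fatima:2, Ivy:3, Jon:2, Miro:1, Omar:1, Uma:3, Yusuf:2.
The maximum is 11, attained only by Cal.

Cal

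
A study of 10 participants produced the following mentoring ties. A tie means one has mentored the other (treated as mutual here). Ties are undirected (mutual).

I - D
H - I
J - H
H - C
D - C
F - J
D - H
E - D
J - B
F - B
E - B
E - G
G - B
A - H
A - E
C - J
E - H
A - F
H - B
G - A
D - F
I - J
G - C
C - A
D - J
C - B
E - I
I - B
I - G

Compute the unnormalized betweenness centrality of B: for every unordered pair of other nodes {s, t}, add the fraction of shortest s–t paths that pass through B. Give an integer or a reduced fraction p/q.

57/20

Pairs whose geodesics pass through B — C–I: 1/5; C–E: 1/5; C–F: 1/4; I–F: 1/3; G–H: 1/5; G–F: 1/2; G–J: 1/3; E–F: 1/3; E–J: 1/4; H–F: 1/4.
All other pairs contribute 0.
Summing the contributions gives betweenness(B) = 57/20.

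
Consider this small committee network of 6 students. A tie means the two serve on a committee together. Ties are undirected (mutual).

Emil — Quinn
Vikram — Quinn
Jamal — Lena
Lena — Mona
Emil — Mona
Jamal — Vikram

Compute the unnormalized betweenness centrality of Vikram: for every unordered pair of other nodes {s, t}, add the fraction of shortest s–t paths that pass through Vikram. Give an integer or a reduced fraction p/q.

Pairs whose geodesics pass through Vikram — Jamal–Emil: 1/2; Jamal–Quinn: 1; Lena–Quinn: 1/2.
All other pairs contribute 0.
Summing the contributions gives betweenness(Vikram) = 2.

2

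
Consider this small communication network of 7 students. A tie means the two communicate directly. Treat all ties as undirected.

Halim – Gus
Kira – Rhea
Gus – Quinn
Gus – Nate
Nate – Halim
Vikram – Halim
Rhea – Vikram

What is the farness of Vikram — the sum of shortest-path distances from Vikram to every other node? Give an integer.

Distances from Vikram: Gus:2, Halim:1, Kira:2, Nate:2, Quinn:3, Rhea:1.
Sum = 2 + 1 + 2 + 2 + 3 + 1 = 11.

11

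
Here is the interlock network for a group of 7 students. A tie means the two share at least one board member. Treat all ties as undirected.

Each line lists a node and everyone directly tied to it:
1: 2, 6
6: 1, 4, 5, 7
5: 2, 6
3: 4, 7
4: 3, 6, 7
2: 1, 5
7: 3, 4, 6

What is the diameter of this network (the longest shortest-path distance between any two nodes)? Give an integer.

Eccentricity of each node (its greatest distance to any other): 1:3, 2:4, 3:4, 4:3, 5:3, 6:2, 7:3.
The maximum eccentricity is 4, realized for instance by the pair 3–2 via 3 – 7 – 6 – 5 – 2. So the diameter is 4.

4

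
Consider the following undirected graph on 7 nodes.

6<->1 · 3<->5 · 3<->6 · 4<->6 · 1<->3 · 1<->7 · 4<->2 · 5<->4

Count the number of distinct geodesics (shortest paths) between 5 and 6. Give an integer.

The shortest distance is 2. The length-2 paths are: 5–4–6; 5–3–6.
That gives 2 distinct shortest paths.

2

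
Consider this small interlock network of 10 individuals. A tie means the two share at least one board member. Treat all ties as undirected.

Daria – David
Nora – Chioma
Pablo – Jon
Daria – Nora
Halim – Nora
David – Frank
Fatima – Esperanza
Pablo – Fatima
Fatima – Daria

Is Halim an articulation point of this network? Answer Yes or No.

Even without Halim, every remaining node can still reach every other (the residual graph is connected), so Halim is not a cut vertex.

No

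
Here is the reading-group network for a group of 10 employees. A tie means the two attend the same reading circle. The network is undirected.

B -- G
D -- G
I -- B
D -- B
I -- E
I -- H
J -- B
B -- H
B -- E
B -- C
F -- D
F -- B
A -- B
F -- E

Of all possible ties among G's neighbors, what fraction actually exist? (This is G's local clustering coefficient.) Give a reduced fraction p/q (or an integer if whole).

G's neighbors: B and D (k = 2).
Possible neighbor pairs: C(2,2) = 1. Edges among them: B–D → e = 1.
Clustering(G) = 1/1.

1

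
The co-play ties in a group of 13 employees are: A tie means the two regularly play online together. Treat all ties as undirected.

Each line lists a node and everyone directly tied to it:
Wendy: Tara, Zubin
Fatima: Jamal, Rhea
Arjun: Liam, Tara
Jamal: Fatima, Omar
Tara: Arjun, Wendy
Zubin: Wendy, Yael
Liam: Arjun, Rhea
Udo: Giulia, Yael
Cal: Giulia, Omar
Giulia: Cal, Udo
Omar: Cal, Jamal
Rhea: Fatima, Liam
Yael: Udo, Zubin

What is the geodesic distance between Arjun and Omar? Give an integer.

5

One shortest route is Arjun – Liam – Rhea – Fatima – Jamal – Omar, which uses 5 edges, and at distance 4 from Arjun we only reach {Jamal, Yael}, which does not include Omar. So d(Arjun,Omar) = 5.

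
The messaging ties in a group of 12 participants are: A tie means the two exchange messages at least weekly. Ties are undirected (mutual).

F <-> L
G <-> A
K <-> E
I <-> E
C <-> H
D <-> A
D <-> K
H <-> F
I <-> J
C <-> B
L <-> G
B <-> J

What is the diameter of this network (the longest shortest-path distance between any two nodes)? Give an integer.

Eccentricity of each node (its greatest distance to any other): A:6, B:6, C:6, D:6, E:6, F:6, G:6, H:6, I:6, J:6, K:6, L:6.
The maximum eccentricity is 6, realized for instance by the pair C–D via C – H – F – L – G – A – D. So the diameter is 6.

6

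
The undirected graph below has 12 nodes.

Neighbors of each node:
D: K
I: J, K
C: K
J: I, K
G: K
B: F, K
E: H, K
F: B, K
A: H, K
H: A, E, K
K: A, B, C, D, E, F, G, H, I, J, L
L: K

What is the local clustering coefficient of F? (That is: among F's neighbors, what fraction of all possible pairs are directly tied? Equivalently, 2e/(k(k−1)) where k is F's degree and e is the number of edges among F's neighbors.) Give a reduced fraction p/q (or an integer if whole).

1

F's neighbors: B and K (k = 2).
Possible neighbor pairs: C(2,2) = 1. Edges among them: B–K → e = 1.
Clustering(F) = 1/1.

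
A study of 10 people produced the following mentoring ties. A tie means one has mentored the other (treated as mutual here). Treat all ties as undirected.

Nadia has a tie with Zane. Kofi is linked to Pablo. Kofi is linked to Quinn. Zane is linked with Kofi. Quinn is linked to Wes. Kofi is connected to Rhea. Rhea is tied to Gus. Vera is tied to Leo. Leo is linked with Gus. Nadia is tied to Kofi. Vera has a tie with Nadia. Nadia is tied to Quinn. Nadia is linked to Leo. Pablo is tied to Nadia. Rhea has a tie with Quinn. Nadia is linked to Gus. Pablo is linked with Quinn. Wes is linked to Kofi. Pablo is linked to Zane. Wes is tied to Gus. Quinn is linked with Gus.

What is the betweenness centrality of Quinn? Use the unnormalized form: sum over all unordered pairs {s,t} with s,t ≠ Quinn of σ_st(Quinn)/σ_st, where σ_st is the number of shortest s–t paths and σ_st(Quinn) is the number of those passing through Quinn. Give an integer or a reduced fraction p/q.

Pairs whose geodesics pass through Quinn — Pablo–Gus: 1/2; Pablo–Wes: 1/2; Pablo–Rhea: 1/2; Kofi–Gus: 1/4; Nadia–Wes: 1/3; Nadia–Rhea: 1/3; Vera–Wes: 1/4; Vera–Rhea: 1/4; Wes–Rhea: 1/3.
All other pairs contribute 0.
Summing the contributions gives betweenness(Quinn) = 13/4.

13/4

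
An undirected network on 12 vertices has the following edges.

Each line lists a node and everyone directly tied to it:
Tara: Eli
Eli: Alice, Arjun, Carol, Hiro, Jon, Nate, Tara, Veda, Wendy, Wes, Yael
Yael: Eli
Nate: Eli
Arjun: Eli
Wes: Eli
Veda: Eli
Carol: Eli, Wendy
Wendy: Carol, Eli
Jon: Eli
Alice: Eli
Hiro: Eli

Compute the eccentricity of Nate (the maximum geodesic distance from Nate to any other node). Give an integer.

Distances from Nate: Alice:2, Arjun:2, Carol:2, Eli:1, Hiro:2, Jon:2, Tara:2, Veda:2, Wendy:2, Wes:2, Yael:2.
The largest is 2 (to Carol, Arjun, Tara, Veda, Wendy, Wes, Alice, Hiro, Jon, and Yael), so the eccentricity of Nate is 2.

2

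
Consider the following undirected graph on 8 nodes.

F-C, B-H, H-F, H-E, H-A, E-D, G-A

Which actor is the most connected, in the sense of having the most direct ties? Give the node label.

H

Degrees — A:2, B:1, C:1, D:1, E:2, F:2, G:1, H:4.
The maximum is 4, attained only by H.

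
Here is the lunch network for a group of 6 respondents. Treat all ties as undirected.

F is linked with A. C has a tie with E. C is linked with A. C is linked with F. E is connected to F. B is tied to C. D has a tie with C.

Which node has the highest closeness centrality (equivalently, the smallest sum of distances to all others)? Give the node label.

C

Farness (sum of distances to all others) for each node — A:8, B:9, C:5, D:9, E:8, F:7.
The smallest farness is 5, for C, so C has the highest closeness.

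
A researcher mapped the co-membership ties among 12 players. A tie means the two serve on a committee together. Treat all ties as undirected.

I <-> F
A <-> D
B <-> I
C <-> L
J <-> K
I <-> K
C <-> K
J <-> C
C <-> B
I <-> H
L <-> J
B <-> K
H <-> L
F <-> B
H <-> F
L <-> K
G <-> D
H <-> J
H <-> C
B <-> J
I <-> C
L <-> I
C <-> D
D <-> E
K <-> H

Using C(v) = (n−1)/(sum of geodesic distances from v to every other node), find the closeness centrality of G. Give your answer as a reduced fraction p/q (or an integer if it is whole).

Distances from G: A:2, B:3, C:2, D:1, E:2, F:4, H:3, I:3, J:3, K:3, L:3. Sum = 29.
n = 12, so closeness = 11/29.

11/29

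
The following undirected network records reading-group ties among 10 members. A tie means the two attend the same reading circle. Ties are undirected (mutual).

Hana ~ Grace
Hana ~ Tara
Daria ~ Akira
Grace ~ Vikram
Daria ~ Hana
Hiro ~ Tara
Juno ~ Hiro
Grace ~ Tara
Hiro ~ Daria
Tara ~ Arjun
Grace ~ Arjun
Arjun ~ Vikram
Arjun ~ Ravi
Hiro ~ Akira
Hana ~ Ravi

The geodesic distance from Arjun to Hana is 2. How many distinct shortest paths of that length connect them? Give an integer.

3

The shortest distance is 2. The length-2 paths are: Arjun–Tara–Hana; Arjun–Ravi–Hana; Arjun–Grace–Hana.
That gives 3 distinct shortest paths.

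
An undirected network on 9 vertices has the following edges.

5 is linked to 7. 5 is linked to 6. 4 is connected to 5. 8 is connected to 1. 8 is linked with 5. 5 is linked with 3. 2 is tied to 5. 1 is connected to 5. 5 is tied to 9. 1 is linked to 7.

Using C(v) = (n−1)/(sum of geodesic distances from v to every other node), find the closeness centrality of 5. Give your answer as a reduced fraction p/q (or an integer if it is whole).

Distances from 5: 1:1, 2:1, 3:1, 4:1, 6:1, 7:1, 8:1, 9:1. Sum = 8.
n = 9, so closeness = 8/8 = 1.

1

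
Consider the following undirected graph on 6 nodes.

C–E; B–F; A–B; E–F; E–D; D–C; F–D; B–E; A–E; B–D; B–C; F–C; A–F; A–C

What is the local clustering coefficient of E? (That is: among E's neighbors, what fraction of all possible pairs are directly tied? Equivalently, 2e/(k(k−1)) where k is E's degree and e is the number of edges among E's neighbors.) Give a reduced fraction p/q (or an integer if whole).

9/10

E's neighbors: A, B, C, D, and F (k = 5).
Possible neighbor pairs: C(5,2) = 10. Edges among them: A–B, A–C, A–F, B–C, B–D, B–F, C–D, C–F, D–F → e = 9.
Clustering(E) = 9/10.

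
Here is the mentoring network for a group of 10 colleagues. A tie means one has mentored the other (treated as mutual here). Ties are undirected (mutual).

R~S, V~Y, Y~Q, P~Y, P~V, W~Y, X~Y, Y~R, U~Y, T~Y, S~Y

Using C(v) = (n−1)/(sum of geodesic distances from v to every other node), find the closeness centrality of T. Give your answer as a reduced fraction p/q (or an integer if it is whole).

Distances from T: P:2, Q:2, R:2, S:2, U:2, V:2, W:2, X:2, Y:1. Sum = 17.
n = 10, so closeness = 9/17.

9/17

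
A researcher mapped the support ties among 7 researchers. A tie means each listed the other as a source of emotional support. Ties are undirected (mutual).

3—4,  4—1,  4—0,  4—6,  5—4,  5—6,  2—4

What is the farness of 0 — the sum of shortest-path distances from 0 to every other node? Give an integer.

Distances from 0: 1:2, 2:2, 3:2, 4:1, 5:2, 6:2.
Sum = 2 + 2 + 2 + 1 + 2 + 2 = 11.

11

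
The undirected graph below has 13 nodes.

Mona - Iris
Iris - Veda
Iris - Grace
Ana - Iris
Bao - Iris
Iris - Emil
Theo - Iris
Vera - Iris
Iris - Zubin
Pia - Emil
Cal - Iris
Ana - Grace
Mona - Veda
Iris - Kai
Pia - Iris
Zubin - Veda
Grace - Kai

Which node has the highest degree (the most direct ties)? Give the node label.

Iris

Degrees — Ana:2, Bao:1, Cal:1, Emil:2, Grace:3, Iris:12, Kai:2, Mona:2, Pia:2, Theo:1, Veda:3, Vera:1, Zubin:2.
The maximum is 12, attained only by Iris.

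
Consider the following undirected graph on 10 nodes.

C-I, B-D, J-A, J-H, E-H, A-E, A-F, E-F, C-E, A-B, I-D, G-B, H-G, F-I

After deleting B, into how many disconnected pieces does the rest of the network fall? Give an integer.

B's neighbors (A, D, and G) remain reachable from one another through other ties, so the rest of the network stays in one piece.

1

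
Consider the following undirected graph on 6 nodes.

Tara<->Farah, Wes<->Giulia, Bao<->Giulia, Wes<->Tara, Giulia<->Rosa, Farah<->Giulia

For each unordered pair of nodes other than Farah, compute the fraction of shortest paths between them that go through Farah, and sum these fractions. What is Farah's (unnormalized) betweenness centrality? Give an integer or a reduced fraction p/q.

Pairs whose geodesics pass through Farah — Bao–Tara: 1/2; Rosa–Tara: 1/2; Tara–Giulia: 1/2.
All other pairs contribute 0.
Summing the contributions gives betweenness(Farah) = 3/2.

3/2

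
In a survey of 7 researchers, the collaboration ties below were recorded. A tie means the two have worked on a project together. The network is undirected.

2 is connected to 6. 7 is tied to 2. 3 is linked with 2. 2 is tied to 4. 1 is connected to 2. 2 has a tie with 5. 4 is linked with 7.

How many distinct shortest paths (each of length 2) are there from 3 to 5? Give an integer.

1

The shortest distance is 2, and the only length-2 path is 3–2–5. So there is exactly 1 shortest path.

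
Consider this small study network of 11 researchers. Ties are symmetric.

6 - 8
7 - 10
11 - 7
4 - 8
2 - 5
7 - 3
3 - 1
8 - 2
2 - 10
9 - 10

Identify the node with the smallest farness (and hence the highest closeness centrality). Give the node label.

10

Farness (sum of distances to all others) for each node — 1:39, 2:21, 3:30, 4:35, 5:30, 6:35, 7:23, 8:26, 9:29, 10:20, 11:32.
The smallest farness is 20, for 10, so 10 has the highest closeness.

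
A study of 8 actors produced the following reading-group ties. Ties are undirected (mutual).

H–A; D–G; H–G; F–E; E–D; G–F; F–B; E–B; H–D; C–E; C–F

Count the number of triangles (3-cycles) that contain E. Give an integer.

E's neighbors: B, C, D, and F.
Neighbor pairs that are themselves tied: E–B–F; E–C–F. Each forms one triangle with E, for 2 in total.

2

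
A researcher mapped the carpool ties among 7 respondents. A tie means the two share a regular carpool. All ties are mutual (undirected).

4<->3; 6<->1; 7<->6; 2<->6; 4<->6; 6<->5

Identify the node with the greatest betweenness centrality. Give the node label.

Unnormalized betweenness of each node: 1:0, 2:0, 3:0, 4:5, 5:0, 6:14, 7:0.
6 has the largest value, 14, making it the main broker — the node through which the most shortest paths run.

6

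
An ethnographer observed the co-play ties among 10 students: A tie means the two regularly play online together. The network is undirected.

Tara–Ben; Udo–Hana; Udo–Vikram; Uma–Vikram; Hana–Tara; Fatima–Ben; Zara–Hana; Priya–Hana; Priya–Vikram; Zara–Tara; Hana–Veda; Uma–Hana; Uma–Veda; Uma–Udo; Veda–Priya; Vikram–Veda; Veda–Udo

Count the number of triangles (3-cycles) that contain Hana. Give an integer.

5

Hana's neighbors: Priya, Tara, Udo, Uma, Veda, and Zara.
Neighbor pairs that are themselves tied: Hana–Priya–Veda; Hana–Tara–Zara; Hana–Udo–Uma; Hana–Udo–Veda; Hana–Uma–Veda. Each forms one triangle with Hana, for 5 in total.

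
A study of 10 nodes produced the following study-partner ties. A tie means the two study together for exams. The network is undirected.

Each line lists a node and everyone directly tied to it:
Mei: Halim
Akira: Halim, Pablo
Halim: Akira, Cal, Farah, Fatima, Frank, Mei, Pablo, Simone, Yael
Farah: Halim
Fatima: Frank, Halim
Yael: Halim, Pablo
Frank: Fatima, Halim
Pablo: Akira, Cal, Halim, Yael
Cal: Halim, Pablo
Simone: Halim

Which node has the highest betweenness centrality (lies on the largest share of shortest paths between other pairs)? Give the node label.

Halim

Unnormalized betweenness of each node: Akira:0, Cal:0, Farah:0, Fatima:0, Frank:0, Halim:61/2, Mei:0, Pablo:3/2, Simone:0, Yael:0.
Halim has the largest value, 61/2, making it the main broker — the node through which the most shortest paths run.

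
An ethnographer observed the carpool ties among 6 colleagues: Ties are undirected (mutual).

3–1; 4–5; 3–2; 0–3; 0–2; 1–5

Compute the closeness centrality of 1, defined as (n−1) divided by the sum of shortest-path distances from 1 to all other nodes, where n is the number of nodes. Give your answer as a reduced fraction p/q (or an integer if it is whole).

Distances from 1: 0:2, 2:2, 3:1, 4:2, 5:1. Sum = 8.
n = 6, so closeness = 5/8.

5/8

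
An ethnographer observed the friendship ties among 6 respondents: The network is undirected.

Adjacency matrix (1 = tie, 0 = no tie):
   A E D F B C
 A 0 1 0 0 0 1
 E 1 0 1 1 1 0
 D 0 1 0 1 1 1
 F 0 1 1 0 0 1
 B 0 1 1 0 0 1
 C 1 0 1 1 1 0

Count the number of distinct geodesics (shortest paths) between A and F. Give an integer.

2

The shortest distance is 2. The length-2 paths are: A–E–F; A–C–F.
That gives 2 distinct shortest paths.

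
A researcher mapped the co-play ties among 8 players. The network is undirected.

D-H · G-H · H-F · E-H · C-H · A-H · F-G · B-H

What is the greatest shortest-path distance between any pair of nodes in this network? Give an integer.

Eccentricity of each node (its greatest distance to any other): A:2, B:2, C:2, D:2, E:2, F:2, G:2, H:1.
The maximum eccentricity is 2, realized for instance by the pair B–C via B – H – C. So the diameter is 2.

2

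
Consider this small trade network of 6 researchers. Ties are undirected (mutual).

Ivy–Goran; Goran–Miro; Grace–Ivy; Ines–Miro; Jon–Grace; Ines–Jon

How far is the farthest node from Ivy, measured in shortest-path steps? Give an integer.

Distances from Ivy: Goran:1, Grace:1, Ines:3, Jon:2, Miro:2.
The largest is 3 (to Ines), so the eccentricity of Ivy is 3.

3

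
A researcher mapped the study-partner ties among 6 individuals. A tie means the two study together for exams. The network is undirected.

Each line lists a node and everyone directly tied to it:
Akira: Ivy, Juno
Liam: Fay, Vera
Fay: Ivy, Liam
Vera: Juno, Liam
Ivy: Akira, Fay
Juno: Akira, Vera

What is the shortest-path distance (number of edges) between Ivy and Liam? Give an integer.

One shortest route is Ivy – Fay – Liam, which uses 2 edges, and Ivy and Liam are not directly tied, so nothing shorter exists. So d(Ivy,Liam) = 2.

2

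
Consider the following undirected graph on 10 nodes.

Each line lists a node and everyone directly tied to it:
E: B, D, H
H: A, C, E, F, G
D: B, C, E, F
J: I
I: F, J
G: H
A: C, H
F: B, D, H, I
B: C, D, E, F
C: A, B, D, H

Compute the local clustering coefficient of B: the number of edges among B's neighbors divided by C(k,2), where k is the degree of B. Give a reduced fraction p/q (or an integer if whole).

1/2

B's neighbors: C, D, E, and F (k = 4).
Possible neighbor pairs: C(4,2) = 6. Edges among them: C–D, D–E, D–F → e = 3.
Clustering(B) = 3/6 = 1/2.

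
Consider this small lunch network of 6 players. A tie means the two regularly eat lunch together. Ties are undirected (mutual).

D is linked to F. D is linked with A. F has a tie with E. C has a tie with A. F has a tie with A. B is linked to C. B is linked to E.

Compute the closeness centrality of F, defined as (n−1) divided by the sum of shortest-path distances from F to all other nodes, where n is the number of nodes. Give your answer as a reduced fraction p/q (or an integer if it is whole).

Distances from F: A:1, B:2, C:2, D:1, E:1. Sum = 7.
n = 6, so closeness = 5/7.

5/7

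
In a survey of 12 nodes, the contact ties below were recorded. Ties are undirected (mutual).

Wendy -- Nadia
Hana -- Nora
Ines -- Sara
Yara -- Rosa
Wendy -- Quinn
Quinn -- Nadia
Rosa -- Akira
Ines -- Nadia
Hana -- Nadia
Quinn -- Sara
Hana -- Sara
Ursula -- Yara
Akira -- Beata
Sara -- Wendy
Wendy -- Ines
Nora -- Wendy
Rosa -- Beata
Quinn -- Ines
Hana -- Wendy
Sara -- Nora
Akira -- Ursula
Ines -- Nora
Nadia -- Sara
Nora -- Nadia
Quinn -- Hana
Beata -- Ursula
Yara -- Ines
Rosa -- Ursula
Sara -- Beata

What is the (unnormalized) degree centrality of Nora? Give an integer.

5

Nora is directly tied to Hana, Ines, Nadia, Sara, and Wendy. That is 5 neighbors, so the degree of Nora is 5.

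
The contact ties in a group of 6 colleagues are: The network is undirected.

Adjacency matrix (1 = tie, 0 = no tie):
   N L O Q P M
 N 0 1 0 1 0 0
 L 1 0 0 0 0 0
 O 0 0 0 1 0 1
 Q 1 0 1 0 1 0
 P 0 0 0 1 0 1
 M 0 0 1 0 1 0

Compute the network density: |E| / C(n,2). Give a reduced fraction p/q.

There are 6 edges and 6 nodes, so the maximum possible is C(6,2) = 15.
Density = 6/15 = 2/5.

2/5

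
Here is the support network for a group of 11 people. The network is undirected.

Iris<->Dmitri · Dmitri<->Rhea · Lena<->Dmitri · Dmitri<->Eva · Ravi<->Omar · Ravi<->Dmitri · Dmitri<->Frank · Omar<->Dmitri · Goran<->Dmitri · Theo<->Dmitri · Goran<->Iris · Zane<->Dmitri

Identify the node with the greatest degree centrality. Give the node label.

Dmitri

Degrees — Dmitri:10, Eva:1, Frank:1, Goran:2, Iris:2, Lena:1, Omar:2, Ravi:2, Rhea:1, Theo:1, Zane:1.
The maximum is 10, attained only by Dmitri.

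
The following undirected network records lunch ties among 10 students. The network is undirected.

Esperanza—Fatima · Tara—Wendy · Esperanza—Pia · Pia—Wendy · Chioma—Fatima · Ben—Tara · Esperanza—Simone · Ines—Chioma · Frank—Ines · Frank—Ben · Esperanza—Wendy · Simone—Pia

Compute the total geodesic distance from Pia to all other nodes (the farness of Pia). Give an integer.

Distances from Pia: Ben:3, Chioma:3, Esperanza:1, Fatima:2, Frank:4, Ines:4, Simone:1, Tara:2, Wendy:1.
Sum = 3 + 3 + 1 + 2 + 4 + 4 + 1 + 2 + 1 = 21.

21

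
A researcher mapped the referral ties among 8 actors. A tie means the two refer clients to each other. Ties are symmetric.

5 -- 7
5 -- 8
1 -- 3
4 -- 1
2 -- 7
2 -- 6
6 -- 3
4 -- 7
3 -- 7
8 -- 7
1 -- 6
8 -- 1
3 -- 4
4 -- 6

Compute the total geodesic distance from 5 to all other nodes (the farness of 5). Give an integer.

13

Distances from 5: 1:2, 2:2, 3:2, 4:2, 6:3, 7:1, 8:1.
Sum = 2 + 2 + 2 + 2 + 3 + 1 + 1 = 13.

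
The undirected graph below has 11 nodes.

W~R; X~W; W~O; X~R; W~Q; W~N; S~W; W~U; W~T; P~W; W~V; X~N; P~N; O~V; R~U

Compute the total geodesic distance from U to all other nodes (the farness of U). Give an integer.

Distances from U: N:2, O:2, P:2, Q:2, R:1, S:2, T:2, V:2, W:1, X:2.
Sum = 2 + 2 + 2 + 2 + 1 + 2 + 2 + 2 + 1 + 2 = 18.

18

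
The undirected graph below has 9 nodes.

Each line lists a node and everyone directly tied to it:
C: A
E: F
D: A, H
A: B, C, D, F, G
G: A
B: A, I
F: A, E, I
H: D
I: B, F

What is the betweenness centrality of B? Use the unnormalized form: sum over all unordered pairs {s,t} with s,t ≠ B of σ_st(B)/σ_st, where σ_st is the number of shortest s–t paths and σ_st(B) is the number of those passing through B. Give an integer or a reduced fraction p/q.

5/2

Pairs whose geodesics pass through B — G–I: 1/2; C–I: 1/2; D–I: 1/2; I–A: 1/2; I–H: 1/2.
All other pairs contribute 0.
Summing the contributions gives betweenness(B) = 5/2.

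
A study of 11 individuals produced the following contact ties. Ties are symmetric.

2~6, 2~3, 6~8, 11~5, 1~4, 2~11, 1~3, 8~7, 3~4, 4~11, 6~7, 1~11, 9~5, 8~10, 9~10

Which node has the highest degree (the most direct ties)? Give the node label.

11

Degrees — 1:3, 2:3, 3:3, 4:3, 5:2, 6:3, 7:2, 8:3, 9:2, 10:2, 11:4.
The maximum is 4, attained only by 11.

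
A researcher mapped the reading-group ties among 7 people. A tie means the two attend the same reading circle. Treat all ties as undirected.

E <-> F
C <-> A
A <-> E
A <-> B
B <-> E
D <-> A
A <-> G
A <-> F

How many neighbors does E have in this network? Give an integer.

E is directly tied to A, B, and F. That is 3 neighbors, so the degree of E is 3.

3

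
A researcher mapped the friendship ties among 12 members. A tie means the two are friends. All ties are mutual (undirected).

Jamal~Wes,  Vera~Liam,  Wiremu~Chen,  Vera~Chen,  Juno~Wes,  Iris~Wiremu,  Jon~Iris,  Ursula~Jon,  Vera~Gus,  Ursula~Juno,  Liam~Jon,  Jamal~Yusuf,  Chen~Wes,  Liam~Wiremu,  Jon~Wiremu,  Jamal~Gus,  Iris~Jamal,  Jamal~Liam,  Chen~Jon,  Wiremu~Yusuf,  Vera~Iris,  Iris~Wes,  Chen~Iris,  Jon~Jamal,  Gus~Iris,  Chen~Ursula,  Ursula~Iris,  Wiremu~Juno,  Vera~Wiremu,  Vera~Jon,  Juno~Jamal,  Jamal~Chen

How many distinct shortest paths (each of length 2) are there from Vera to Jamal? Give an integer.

The shortest distance is 2. The length-2 paths are: Vera–Chen–Jamal; Vera–Jon–Jamal; Vera–Iris–Jamal; Vera–Gus–Jamal; Vera–Liam–Jamal.
That gives 5 distinct shortest paths.

5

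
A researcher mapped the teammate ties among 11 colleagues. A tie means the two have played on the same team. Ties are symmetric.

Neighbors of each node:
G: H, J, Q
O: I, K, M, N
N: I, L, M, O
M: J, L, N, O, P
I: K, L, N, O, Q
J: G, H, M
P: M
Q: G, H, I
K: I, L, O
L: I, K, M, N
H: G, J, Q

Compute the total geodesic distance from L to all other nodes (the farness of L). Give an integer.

18

Distances from L: G:3, H:3, I:1, J:2, K:1, M:1, N:1, O:2, P:2, Q:2.
Sum = 3 + 3 + 1 + 2 + 1 + 1 + 1 + 2 + 2 + 2 = 18.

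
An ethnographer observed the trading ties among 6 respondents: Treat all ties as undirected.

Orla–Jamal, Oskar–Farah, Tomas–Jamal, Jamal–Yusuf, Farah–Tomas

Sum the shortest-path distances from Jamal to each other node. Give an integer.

8

Distances from Jamal: Farah:2, Orla:1, Oskar:3, Tomas:1, Yusuf:1.
Sum = 2 + 1 + 3 + 1 + 1 = 8.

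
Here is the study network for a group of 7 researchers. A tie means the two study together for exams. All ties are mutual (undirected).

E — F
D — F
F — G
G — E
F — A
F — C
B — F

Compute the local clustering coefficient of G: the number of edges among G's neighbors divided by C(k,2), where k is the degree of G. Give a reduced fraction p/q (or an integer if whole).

1

G's neighbors: E and F (k = 2).
Possible neighbor pairs: C(2,2) = 1. Edges among them: E–F → e = 1.
Clustering(G) = 1/1.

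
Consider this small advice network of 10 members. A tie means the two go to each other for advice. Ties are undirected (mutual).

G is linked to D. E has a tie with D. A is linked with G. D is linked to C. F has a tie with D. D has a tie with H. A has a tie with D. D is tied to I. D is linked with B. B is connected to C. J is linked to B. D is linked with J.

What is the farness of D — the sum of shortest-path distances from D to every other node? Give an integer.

9

Distances from D: A:1, B:1, C:1, E:1, F:1, G:1, H:1, I:1, J:1.
Sum = 1 + 1 + 1 + 1 + 1 + 1 + 1 + 1 + 1 = 9.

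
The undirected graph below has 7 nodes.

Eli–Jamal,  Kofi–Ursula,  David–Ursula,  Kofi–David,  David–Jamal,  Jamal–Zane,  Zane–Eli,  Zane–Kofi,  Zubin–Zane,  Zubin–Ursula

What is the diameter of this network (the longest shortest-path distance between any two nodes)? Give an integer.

3

Eccentricity of each node (its greatest distance to any other): David:2, Eli:3, Jamal:2, Kofi:2, Ursula:3, Zane:2, Zubin:2.
The maximum eccentricity is 3, realized for instance by the pair Ursula–Eli via Ursula – Zubin – Zane – Eli. So the diameter is 3.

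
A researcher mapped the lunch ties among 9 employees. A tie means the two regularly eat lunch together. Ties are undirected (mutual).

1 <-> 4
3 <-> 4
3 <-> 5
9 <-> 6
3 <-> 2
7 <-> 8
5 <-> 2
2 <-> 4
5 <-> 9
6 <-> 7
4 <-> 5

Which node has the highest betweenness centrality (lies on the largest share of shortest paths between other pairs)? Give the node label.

5

Unnormalized betweenness of each node: 1:0, 2:0, 3:0, 4:7, 5:16, 6:12, 7:7, 8:0, 9:15.
5 has the largest value, 16, making it the main broker — the node through which the most shortest paths run.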